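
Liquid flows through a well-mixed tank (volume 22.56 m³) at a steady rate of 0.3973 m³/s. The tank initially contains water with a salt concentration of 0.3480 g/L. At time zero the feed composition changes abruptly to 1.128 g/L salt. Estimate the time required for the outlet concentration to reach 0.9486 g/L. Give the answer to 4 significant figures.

Species balance: V dC/dt = Q(C_in − C) ⇒ τ = V/Q = 56.7833 s.
C(t) = C_in + (C₀ − C_in) e^(−t/τ). Set C = 0.9486 and solve for t:
e^(−t/τ) = (C − C_in)/(C₀ − C_in) = (0.9486 − 1.128)/(0.3480 − 1.128) = 0.230000
t = −τ ln(…) = 56.7833 × 1.46968 = 83.4530 s.

83.45 s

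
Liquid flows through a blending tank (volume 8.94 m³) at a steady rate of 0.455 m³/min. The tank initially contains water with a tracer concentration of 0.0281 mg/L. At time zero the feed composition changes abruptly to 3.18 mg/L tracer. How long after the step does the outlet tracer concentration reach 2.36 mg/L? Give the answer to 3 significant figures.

Species balance: V dC/dt = Q(C_in − C) ⇒ τ = V/Q = 19.648 min.
C(t) = C_in + (C₀ − C_in) e^(−t/τ). Set C = 2.36 and solve for t:
e^(−t/τ) = (C − C_in)/(C₀ − C_in) = (2.36 − 3.18)/(0.0281 − 3.18) = 0.26016
t = −τ ln(…) = 19.648 × 1.3465 = 26.456 min.

26.5 min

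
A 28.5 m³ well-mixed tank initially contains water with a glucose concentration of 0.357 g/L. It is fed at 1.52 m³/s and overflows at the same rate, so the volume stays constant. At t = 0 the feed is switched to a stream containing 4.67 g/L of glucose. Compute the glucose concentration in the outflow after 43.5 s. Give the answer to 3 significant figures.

Mass balance on the solute (V constant): V dC/dt = Q(C_in − C).
So dC/dt = (C_in − C)/τ with τ = V/Q = 28.5/1.52 = 18.750 s.
Integrating: C(t) = C_in + (C₀ − C_in) e^(−t/τ).
C(43.5) = 4.67 + (0.357 − 4.67)·e^(−43.5/18.750) = 4.67 + (-4.3130)·0.098274 = 4.2461 g/L.

4.25 g/L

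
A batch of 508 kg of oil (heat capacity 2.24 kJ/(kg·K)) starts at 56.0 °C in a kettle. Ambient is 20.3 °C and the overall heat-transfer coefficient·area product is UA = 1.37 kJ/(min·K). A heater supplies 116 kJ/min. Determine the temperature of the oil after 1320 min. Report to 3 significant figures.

95.0 °C

Unsteady energy balance on the tank contents: M c_p dT/dt = −UA(T − T_amb) + Q̇.
dT/dt = (T_ss − T)/τ with T_ss = T_amb + Q̇/UA = 20.3 + 116/1.37 = 104.97 °C, τ = M c_p/UA = 508·2.24/1.37 = 830.60 min.
Solution: T(t) = T_ss + (T₀ − T_ss) e^(−t/τ).
T(1320) = 104.97 + (-48.972)·0.20409 = 94.977 °C.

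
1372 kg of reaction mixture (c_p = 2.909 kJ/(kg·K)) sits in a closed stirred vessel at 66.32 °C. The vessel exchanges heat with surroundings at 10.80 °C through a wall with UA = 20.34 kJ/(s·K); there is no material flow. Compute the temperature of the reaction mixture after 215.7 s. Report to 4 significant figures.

29.29 °C

Lumped-capacitance energy balance: M c_p dT/dt = UA(T_amb − T).
dT/dt = (T_ss − T)/τ with T_ss = T_amb = 10.8000 °C, τ = M c_p/UA = 1372·2.909/20.34 = 196.222 s.
This is linear first-order; T(t) = T_ss + (T₀ − T_ss) e^(−t/τ).
T(215.7) = 10.8000 + (55.5200)·0.333115 = 29.2946 °C.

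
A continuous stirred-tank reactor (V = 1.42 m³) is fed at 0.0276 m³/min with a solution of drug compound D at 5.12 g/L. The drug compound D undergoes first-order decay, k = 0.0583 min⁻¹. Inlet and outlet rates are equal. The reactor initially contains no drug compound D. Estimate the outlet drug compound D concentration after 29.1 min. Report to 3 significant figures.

1.15 g/L

Species balance: V dC/dt = Q C_in − Q C − k V C.
This is linear with rate a = Q/V + k = 0.077737 min⁻¹.
C_ss = Q C_in/(Q + kV) = 1.2802 g/L; C(t) = C_ss + (C₀ − C_ss) e^(−a t).
C(29.1) = 1.2802 + (-1.2802)·e^(−0.077737·29.1) = 1.2802 + (-1.2802)·0.10413 = 1.1469 g/L.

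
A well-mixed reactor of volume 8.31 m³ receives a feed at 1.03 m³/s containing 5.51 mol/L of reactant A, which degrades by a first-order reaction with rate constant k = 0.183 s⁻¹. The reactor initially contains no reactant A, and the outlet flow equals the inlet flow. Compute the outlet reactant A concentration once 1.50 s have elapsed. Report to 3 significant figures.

0.821 mol/L

Accumulation = in − out − consumed: V dC/dt = Q C_in − Q C − k V C.
dC/dt = (Q/V) C_in − (Q/V + k) C; effective rate a = Q/V + k = 0.12395 + 0.183 = 0.30695 s⁻¹.
C_ss = Q C_in/(Q + kV) = 2.2250 mol/L; C(t) = C_ss + (C₀ − C_ss) e^(−a t).
C(1.50) = 2.2250 + (-2.2250)·e^(−0.30695·1.50) = 2.2250 + (-2.2250)·0.63102 = 0.82097 mol/L.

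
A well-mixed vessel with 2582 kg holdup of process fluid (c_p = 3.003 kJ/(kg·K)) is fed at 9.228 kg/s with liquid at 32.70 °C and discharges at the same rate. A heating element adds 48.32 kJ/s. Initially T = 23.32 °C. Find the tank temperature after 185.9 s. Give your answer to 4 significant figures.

First-law balance (no shaft work): M c_p dT/dt = ṁ c_p (T_in − T) + 48.32.
Rearrange: dT/dt = (T_ss − T)/τ with τ = M/ṁ = 279.801 s and T_ss = T_in + Q̇/(ṁ c_p) = 34.4437 °C.
Integrating: T(t) = T_ss + (T₀ − T_ss) e^(−t/τ).
T(185.9) = 34.4437 + (-11.1237)·e^(−185.9/279.801) = 34.4437 + (-11.1237)·0.514581 = 28.7196 °C.

28.72 °C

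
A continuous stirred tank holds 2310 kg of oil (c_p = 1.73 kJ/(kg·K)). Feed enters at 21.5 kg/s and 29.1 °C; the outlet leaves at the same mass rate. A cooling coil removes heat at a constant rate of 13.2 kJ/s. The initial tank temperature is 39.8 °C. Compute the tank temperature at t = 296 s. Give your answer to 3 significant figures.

29.4 °C

M c_p dT/dt = ṁ c_p (T_in − T) − Q̇.
Rearrange: dT/dt = (T_ss − T)/τ with τ = M/ṁ = 107.44 s and T_ss = T_in − Q̇/(ṁ c_p) = 28.745 °C.
This is linear first-order; T(t) = T_ss + (T₀ − T_ss) e^(−t/τ).
T(296) = 28.745 + (11.055)·e^(−296/107.44) = 28.745 + (11.055)·0.063610 = 29.448 °C.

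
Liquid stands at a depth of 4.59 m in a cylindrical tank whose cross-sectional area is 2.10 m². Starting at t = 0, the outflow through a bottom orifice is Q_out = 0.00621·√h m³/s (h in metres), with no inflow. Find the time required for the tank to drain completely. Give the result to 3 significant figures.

1450 s

With no inflow, A dh/dt = −0.00621 √h.
Separate and integrate: 2(√h − √h₀) = −(0.00621/A) t.
Tank is empty when √h = 0: t_empty = 2A√h₀/0.00621.
t_empty = 2·2.10·√4.59/0.00621 = 4.2000·2.1424/0.00621 = 1449.0 s.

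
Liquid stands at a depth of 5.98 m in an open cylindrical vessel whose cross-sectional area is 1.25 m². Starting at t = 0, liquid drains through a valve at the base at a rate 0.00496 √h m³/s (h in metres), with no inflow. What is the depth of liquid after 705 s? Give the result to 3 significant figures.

1.10 m

A dh/dt = −Q_out = −0.00496 √h.
This is separable: 2 d(√h)/dt = −0.00496/A, so √h = √h₀ − (0.00496/(2A)) t.
√h = √5.98 − 0.00496·705/(2·1.25) = 2.4454 − 1.3987 = 1.0467.
h = 1.0467² = 1.0955 m.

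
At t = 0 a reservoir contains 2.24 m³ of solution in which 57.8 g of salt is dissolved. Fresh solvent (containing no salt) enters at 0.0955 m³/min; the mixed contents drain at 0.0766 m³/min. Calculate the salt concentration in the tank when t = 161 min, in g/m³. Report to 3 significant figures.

0.338 g/m³

Let m(t) be the amount of salt. Volume: V(t) = V₀ + (Q_in − Q_out) t = 2.24 + 0.018900 t; V(161) = 5.2829 m³.
Solute balance: dm/dt = 0 − Q_out C = −Q_out m/V(t).
Separate: dm/m = −Q_out dt/V(t) ⇒ ln(m/m₀) = −(Q_out/(Q_in−Q_out)) ln(V/V₀).
m = m₀ (V₀/V)^(Q_out/(Q_in−Q_out)) = 57.8 × (2.24/5.2829)^(4.0529) = 1.7853 g.
C = m/V = 1.7853/5.2829 = 0.33794 g/m³.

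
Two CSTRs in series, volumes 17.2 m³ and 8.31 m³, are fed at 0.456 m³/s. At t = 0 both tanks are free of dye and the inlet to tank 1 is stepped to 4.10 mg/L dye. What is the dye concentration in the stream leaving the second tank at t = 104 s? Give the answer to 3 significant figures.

3.61 mg/L

Species balance on tank i: dCᵢ/dt = (Cᵢ₋₁ − Cᵢ)/τᵢ with τᵢ = Vᵢ/Q.
τ₁ = 17.2/0.456 = 37.719 s; τ₂ = 8.31/0.456 = 18.224 s.
Solving the cascade with C₁(0)=C₂(0)=0 gives C₂(t) = C_in[1 − (τ₁ e^(−t/τ₁) − τ₂ e^(−t/τ₂))/(τ₁ − τ₂)].
At t = 104: e^(−t/τ₁) = 0.063469, e^(−t/τ₂) = 0.0033231.
C₂ = 4.10·[1 − (37.719·0.063469 − 18.224·0.0033231)/(19.496)] = 4.10·0.88031 = 3.6093 mg/L.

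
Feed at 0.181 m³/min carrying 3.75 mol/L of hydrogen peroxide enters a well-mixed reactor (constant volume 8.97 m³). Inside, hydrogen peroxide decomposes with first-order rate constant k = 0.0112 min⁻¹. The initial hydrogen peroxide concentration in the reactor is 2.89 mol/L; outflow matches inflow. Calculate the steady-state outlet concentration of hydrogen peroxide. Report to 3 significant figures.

2.41 mol/L

Species balance: V dC/dt = Q C_in − Q C − k V C.
Steady state (dC/dt = 0): C_ss = Q C_in/(Q + kV) = C_in/(1 + kV/Q).
C_ss = 0.181·3.75/(0.181 + 0.0112·8.97) = 0.67875/0.28146 = 2.4115 mol/L.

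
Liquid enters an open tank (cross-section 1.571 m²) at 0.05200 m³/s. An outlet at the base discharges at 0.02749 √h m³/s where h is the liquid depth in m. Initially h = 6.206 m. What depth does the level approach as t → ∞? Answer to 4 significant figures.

3.578 m

Volume balance on the tank: A dh/dt = Q_in − 0.02749 √h. At steady state dh/dt = 0:
Q_in = 0.02749 √h_ss ⇒ √h_ss = 0.05200/0.02749 = 1.89160.
h_ss = 1.89160² = 3.57814 m. (Since h₀ = 6.206 m > h_ss, the level will fall toward this value.)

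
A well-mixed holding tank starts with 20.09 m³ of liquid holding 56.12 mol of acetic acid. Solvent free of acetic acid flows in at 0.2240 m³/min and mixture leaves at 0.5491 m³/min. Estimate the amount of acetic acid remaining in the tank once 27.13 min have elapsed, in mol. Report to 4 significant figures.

Total volume: dV/dt = Q_in − Q_out = -0.325100 m³/min, so V(t) = 20.09 − 0.325100 t and V(27.13) = 11.2700 m³.
No acetic acid enters, so dm/dt = −Q_out · (m/V).
Separate: dm/m = −Q_out dt/V(t) ⇒ ln(m/m₀) = −(Q_out/(Q_in−Q_out)) ln(V/V₀).
m = m₀ (V₀/V)^(Q_out/(Q_in−Q_out)) = 56.12 × (20.09/11.2700)^(-1.68902) = 21.1389 mol.

21.14 mol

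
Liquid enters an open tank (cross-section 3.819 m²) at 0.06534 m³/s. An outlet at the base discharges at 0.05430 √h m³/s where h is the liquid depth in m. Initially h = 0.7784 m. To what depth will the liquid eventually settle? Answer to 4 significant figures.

1.448 m

A dh/dt = Q_in − 0.05430 √h. Steady state requires inflow = outflow:
Q_in = 0.05430 √h_ss ⇒ √h_ss = 0.06534/0.05430 = 1.20331.
h_ss = 1.20331² = 1.44797 m. (Since h₀ = 0.7784 m < h_ss, the level will rise toward this value.)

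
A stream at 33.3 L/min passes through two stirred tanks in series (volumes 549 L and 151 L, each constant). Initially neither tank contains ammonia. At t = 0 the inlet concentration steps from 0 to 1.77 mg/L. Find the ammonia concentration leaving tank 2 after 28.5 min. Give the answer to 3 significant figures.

1.34 mg/L

Time constants: τᵢ = Vᵢ/Q for each well-mixed tank.
τ₁ = 549/33.3 = 16.486 min; τ₂ = 151/33.3 = 4.5345 min.
Solving the cascade with C₁(0)=C₂(0)=0 gives C₂(t) = C_in[1 − (τ₁ e^(−t/τ₁) − τ₂ e^(−t/τ₂))/(τ₁ − τ₂)].
At t = 28.5: e^(−t/τ₁) = 0.17752, e^(−t/τ₂) = 0.0018639.
C₂ = 1.77·[1 − (16.486·0.17752 − 4.5345·0.0018639)/(11.952)] = 1.77·0.75584 = 1.3378 mg/L.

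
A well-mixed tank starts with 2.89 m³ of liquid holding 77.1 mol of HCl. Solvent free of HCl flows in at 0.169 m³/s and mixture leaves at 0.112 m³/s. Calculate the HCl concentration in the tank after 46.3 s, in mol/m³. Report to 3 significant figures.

3.90 mol/m³

Total volume: dV/dt = Q_in − Q_out = 0.057000 m³/s, so V(t) = 2.89 + 0.057000 t and V(46.3) = 5.5291 m³.
Solute balance: dm/dt = 0 − Q_out C = −Q_out m/V(t).
dm/m = −Q_out dt/(V₀ + 0.057000 t); integrating gives ln(m/m₀) = −(Q_out/(Q_in−Q_out)) ln(V/V₀).
m = m₀ (V₀/V)^(Q_out/(Q_in−Q_out)) = 77.1 × (2.89/5.5291)^(1.9649) = 21.549 mol.
C = m/V = 21.549/5.5291 = 3.8974 mol/m³.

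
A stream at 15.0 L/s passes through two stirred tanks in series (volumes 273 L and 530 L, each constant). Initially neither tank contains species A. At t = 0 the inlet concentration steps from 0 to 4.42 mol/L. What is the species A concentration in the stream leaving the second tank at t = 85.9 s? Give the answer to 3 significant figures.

Species balance on tank i: dCᵢ/dt = (Cᵢ₋₁ − Cᵢ)/τᵢ with τᵢ = Vᵢ/Q.
τ₁ = 273/15.0 = 18.200 s; τ₂ = 530/15.0 = 35.333 s.
Solving the cascade with C₁(0)=C₂(0)=0 gives C₂(t) = C_in[1 − (τ₁ e^(−t/τ₁) − τ₂ e^(−t/τ₂))/(τ₁ − τ₂)].
At t = 85.9: e^(−t/τ₁) = 0.0089171, e^(−t/τ₂) = 0.087937.
C₂ = 4.42·[1 − (18.200·0.0089171 − 35.333·0.087937)/(-17.133)] = 4.42·0.82812 = 3.6603 mol/L.

3.66 mol/L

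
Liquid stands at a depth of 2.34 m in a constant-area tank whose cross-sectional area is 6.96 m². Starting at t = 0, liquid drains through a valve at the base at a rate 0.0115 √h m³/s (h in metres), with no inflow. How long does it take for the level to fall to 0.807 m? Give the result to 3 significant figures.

Mass balance (ρ constant): A dh/dt = −0.0115 √h.
Separate and integrate: 2(√h − √h₀) = −(0.0115/A) t.
t = 2A(√h₀ − √h)/0.0115 = 2·6.96·(√2.34 − √0.807)/0.0115
  = 13.920 × (1.5297 − 0.89833) / 0.0115 = 764.24 s.

764 s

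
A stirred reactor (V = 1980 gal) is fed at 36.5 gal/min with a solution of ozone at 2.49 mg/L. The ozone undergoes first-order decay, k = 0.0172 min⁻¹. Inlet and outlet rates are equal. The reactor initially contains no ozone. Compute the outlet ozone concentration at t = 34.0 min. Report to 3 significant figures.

0.905 mg/L

V dC/dt = Q(C_in − C) − k V C.
This is linear with rate a = Q/V + k = 0.035634 min⁻¹.
C_ss = Q C_in/(Q + kV) = 1.2881 mg/L; C(t) = C_ss + (C₀ − C_ss) e^(−a t).
C(34.0) = 1.2881 + (-1.2881)·e^(−0.035634·34.0) = 1.2881 + (-1.2881)·0.29773 = 0.90461 mg/L.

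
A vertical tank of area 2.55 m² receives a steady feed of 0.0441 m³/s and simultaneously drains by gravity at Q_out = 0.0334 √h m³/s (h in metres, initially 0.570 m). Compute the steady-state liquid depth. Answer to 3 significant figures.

Level balance: A dh/dt = 0.0441 − 0.0334 √h. Setting dh/dt = 0:
Q_in = 0.0334 √h_ss ⇒ √h_ss = 0.0441/0.0334 = 1.3204.
h_ss = 1.3204² = 1.7433 m. (Since h₀ = 0.570 m < h_ss, the level will rise toward this value.)

1.74 m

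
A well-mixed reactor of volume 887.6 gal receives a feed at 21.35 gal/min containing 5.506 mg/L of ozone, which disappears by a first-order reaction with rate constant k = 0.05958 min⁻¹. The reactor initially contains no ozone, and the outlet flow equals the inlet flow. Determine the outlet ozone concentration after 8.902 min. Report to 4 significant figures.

Species balance: V dC/dt = Q C_in − Q C − k V C.
dC/dt = (Q/V) C_in − (Q/V + k) C; effective rate a = Q/V + k = 0.0240536 + 0.05958 = 0.0836336 min⁻¹.
C_ss = Q C_in/(Q + kV) = 1.58356 mg/L; C(t) = C_ss + (C₀ − C_ss) e^(−a t).
C(8.902) = 1.58356 + (-1.58356)·e^(−0.0836336·8.902) = 1.58356 + (-1.58356)·0.474969 = 0.831421 mg/L.

0.8314 mg/L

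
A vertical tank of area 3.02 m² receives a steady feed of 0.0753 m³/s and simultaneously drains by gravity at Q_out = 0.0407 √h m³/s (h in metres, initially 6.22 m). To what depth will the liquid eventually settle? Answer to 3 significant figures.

3.42 m

Mass balance (ρ constant): A dh/dt = Q_in − 0.0407 √h. At steady state dh/dt = 0:
Q_in = 0.0407 √h_ss ⇒ √h_ss = 0.0753/0.0407 = 1.8501.
h_ss = 1.8501² = 3.4230 m. (Since h₀ = 6.22 m > h_ss, the level will fall toward this value.)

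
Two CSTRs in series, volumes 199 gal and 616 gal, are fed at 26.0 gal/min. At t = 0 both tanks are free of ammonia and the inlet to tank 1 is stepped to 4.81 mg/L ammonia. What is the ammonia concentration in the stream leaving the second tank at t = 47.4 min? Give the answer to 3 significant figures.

3.85 mg/L

Each tank obeys Vᵢ dCᵢ/dt = Q(Cᵢ₋₁ − Cᵢ), so τᵢ = Vᵢ/Q.
τ₁ = 199/26.0 = 7.6538 min; τ₂ = 616/26.0 = 23.692 min.
Solving the cascade with C₁(0)=C₂(0)=0 gives C₂(t) = C_in[1 − (τ₁ e^(−t/τ₁) − τ₂ e^(−t/τ₂))/(τ₁ − τ₂)].
At t = 47.4: e^(−t/τ₁) = 0.0020438, e^(−t/τ₂) = 0.13525.
C₂ = 4.81·[1 − (7.6538·0.0020438 − 23.692·0.13525)/(-16.038)] = 4.81·0.80119 = 3.8537 mg/L.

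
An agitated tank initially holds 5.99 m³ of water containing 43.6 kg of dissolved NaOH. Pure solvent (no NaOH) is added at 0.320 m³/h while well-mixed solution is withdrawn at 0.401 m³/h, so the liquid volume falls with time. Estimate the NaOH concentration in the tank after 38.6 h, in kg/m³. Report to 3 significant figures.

Total volume: dV/dt = Q_in − Q_out = -0.081000 m³/h, so V(t) = 5.99 − 0.081000 t and V(38.6) = 2.8634 m³.
Species balance (pure solvent in): dm/dt = −Q_out · m/V(t).
dm/m = −Q_out dt/(V₀ − 0.081000 t); integrating gives ln(m/m₀) = −(Q_out/(Q_in−Q_out)) ln(V/V₀).
m = m₀ (V₀/V)^(Q_out/(Q_in−Q_out)) = 43.6 × (5.99/2.8634)^(-4.9506) = 1.1287 kg.
C = m/V = 1.1287/2.8634 = 0.39419 kg/m³.

0.394 kg/m³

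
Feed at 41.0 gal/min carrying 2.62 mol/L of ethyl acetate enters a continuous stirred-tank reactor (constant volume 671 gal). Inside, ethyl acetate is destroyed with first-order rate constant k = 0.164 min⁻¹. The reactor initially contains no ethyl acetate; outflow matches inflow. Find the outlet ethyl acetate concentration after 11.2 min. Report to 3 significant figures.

0.654 mol/L

V dC/dt = Q(C_in − C) − k V C.
This is linear with rate a = Q/V + k = 0.22510 min⁻¹.
C_ss = Q C_in/(Q + kV) = 0.71118 mol/L; C(t) = C_ss + (C₀ − C_ss) e^(−a t).
C(11.2) = 0.71118 + (-0.71118)·e^(−0.22510·11.2) = 0.71118 + (-0.71118)·0.080367 = 0.65403 mol/L.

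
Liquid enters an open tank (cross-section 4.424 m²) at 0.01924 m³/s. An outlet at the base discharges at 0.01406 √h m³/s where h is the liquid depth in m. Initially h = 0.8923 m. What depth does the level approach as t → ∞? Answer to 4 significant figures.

1.873 m

Level balance: A dh/dt = 0.01924 − 0.01406 √h. Setting dh/dt = 0:
Q_in = 0.01406 √h_ss ⇒ √h_ss = 0.01924/0.01406 = 1.36842.
h_ss = 1.36842² = 1.87258 m. (Since h₀ = 0.8923 m < h_ss, the level will rise toward this value.)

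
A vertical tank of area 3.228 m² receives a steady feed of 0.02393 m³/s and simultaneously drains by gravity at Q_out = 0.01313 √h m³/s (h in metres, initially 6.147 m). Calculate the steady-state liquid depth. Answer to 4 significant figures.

3.322 m

Level balance: A dh/dt = 0.02393 − 0.01313 √h. Setting dh/dt = 0:
Q_in = 0.01313 √h_ss ⇒ √h_ss = 0.02393/0.01313 = 1.82254.
h_ss = 1.82254² = 3.32167 m. (Since h₀ = 6.147 m > h_ss, the level will fall toward this value.)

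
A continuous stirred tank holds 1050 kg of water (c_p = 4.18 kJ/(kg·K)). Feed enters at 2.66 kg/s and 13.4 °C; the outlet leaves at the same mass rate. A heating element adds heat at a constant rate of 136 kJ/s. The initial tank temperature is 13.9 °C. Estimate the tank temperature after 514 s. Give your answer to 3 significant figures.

First-law balance (no shaft work): M c_p dT/dt = ṁ c_p (T_in − T) + 136.
Rearrange: dT/dt = (T_ss − T)/τ with τ = M/ṁ = 394.74 s and T_ss = T_in + Q̇/(ṁ c_p) = 25.632 °C.
Integrating: T(t) = T_ss + (T₀ − T_ss) e^(−t/τ).
T(514) = 25.632 + (-11.732)·e^(−514/394.74) = 25.632 + (-11.732)·0.27195 = 22.441 °C.

22.4 °C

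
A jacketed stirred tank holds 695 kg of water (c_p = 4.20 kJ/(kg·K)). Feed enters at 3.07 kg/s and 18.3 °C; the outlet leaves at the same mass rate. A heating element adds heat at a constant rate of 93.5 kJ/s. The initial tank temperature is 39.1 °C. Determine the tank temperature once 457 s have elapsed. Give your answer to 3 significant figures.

27.4 °C

First-law balance (no shaft work): M c_p dT/dt = ṁ c_p (T_in − T) + 93.5.
τ = M/ṁ = 226.38 s; T_ss = T_in + Q̇/(ṁ c_p) = 18.3 + 93.5/(3.07·4.20) = 25.551 °C.
T approaches T_ss exponentially: T(t) = T_ss + (T₀ − T_ss) e^(−t/τ).
T(457) = 25.551 + (13.549)·e^(−457/226.38) = 25.551 + (13.549)·0.13283 = 27.351 °C.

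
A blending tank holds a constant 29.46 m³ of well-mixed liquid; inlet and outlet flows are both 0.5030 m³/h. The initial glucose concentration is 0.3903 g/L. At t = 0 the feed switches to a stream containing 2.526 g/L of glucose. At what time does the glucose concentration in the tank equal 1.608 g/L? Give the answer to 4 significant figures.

49.45 h

Accumulation = in − out for the solute gives V dC/dt = Q(C_in − C), so τ = V/Q = 58.5686 h.
C(t) = C_in + (C₀ − C_in) e^(−t/τ). Set C = 1.608 and solve for t:
e^(−t/τ) = (C − C_in)/(C₀ − C_in) = (1.608 − 2.526)/(0.3903 − 2.526) = 0.429836
t = −τ ln(…) = 58.5686 × 0.844352 = 49.4525 h.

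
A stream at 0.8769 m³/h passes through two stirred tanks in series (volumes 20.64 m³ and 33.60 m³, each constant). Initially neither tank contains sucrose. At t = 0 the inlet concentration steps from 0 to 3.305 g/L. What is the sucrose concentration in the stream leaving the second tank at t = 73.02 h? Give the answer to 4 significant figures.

2.267 g/L

Each tank obeys Vᵢ dCᵢ/dt = Q(Cᵢ₋₁ − Cᵢ), so τᵢ = Vᵢ/Q.
τ₁ = 20.64/0.8769 = 23.5375 h; τ₂ = 33.60/0.8769 = 38.3168 h.
Solving the cascade with C₁(0)=C₂(0)=0 gives C₂(t) = C_in[1 − (τ₁ e^(−t/τ₁) − τ₂ e^(−t/τ₂))/(τ₁ − τ₂)].
At t = 73.02: e^(−t/τ₁) = 0.0449462, e^(−t/τ₂) = 0.148720.
C₂ = 3.305·[1 − (23.5375·0.0449462 − 38.3168·0.148720)/(-14.7793)] = 3.305·0.686011 = 2.26727 g/L.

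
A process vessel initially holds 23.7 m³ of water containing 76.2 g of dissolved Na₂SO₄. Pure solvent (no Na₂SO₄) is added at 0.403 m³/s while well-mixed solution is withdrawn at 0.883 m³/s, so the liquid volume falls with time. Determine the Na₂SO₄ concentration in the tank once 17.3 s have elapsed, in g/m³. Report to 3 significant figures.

2.24 g/m³

Total volume: dV/dt = Q_in − Q_out = -0.48000 m³/s, so V(t) = 23.7 − 0.48000 t and V(17.3) = 15.396 m³.
Solute balance: dm/dt = 0 − Q_out C = −Q_out m/V(t).
dm/m = −Q_out dt/(V₀ − 0.48000 t); integrating gives ln(m/m₀) = −(Q_out/(Q_in−Q_out)) ln(V/V₀).
m = m₀ (V₀/V)^(Q_out/(Q_in−Q_out)) = 76.2 × (23.7/15.396)^(-1.8396) = 34.461 g.
C = m/V = 34.461/15.396 = 2.2383 g/m³.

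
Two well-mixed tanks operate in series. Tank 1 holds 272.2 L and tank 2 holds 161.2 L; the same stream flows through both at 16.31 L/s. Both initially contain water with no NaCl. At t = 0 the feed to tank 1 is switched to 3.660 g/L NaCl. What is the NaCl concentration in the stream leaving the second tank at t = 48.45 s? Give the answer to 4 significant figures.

Species balance on tank i: dCᵢ/dt = (Cᵢ₋₁ − Cᵢ)/τᵢ with τᵢ = Vᵢ/Q.
τ₁ = 272.2/16.31 = 16.6891 s; τ₂ = 161.2/16.31 = 9.88351 s.
Tank 1: C₁ = C_in(1 − e^(−t/τ₁)). Tank 2 (τ₁ ≠ τ₂): C₂ = C_in[1 − (τ₁ e^(−t/τ₁) − τ₂ e^(−t/τ₂))/(τ₁ − τ₂)].
At t = 48.45: e^(−t/τ₁) = 0.0548538, e^(−t/τ₂) = 0.00743092.
C₂ = 3.660·[1 − (16.6891·0.0548538 − 9.88351·0.00743092)/(6.80564)] = 3.660·0.876276 = 3.20717 g/L.

3.207 g/L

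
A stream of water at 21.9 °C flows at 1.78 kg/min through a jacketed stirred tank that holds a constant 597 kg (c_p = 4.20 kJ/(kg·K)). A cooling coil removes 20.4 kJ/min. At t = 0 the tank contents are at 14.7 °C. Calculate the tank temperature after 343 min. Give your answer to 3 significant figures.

M c_p dT/dt = ṁ c_p (T_in − T) − Q̇.
τ = M/ṁ = 335.39 min; T_ss = T_in − Q̇/(ṁ c_p) = 21.9 − 20.4/(1.78·4.20) = 19.171 °C.
This is linear first-order; T(t) = T_ss + (T₀ − T_ss) e^(−t/τ).
T(343) = 19.171 + (-4.4713)·e^(−343/335.39) = 19.171 + (-4.4713)·0.35963 = 17.563 °C.

17.6 °C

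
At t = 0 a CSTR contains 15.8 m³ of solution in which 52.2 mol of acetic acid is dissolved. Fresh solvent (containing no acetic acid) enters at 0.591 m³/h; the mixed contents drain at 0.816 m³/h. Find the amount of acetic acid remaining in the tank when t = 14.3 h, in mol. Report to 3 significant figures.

22.9 mol

Total volume: dV/dt = Q_in − Q_out = -0.22500 m³/h, so V(t) = 15.8 − 0.22500 t and V(14.3) = 12.583 m³.
Species balance (pure solvent in): dm/dt = −Q_out · m/V(t).
dm/m = −Q_out dt/(V₀ − 0.22500 t); integrating gives ln(m/m₀) = −(Q_out/(Q_in−Q_out)) ln(V/V₀).
m = m₀ (V₀/V)^(Q_out/(Q_in−Q_out)) = 52.2 × (15.8/12.583)^(-3.6267) = 22.858 mol.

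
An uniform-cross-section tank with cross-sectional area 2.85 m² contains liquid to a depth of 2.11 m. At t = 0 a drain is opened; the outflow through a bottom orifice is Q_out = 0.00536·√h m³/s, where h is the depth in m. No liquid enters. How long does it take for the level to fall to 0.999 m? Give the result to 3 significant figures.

A dh/dt = −Q_out = −0.00536 √h.
Separate and integrate: 2(√h − √h₀) = −(0.00536/A) t.
t = 2A(√h₀ − √h)/0.00536 = 2·2.85·(√2.11 − √0.999)/0.00536
  = 5.7000 × (1.4526 − 0.99950) / 0.00536 = 481.82 s.

482 s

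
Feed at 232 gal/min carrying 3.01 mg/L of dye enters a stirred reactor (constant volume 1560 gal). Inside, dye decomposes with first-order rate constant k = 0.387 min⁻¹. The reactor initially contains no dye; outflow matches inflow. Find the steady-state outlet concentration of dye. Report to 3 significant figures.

0.836 mg/L

Accumulation = in − out − consumed: V dC/dt = Q C_in − Q C − k V C.
Steady state (dC/dt = 0): C_ss = Q C_in/(Q + kV) = C_in/(1 + kV/Q).
C_ss = 232·3.01/(232 + 0.387·1560) = 698.32/835.72 = 0.83559 mg/L.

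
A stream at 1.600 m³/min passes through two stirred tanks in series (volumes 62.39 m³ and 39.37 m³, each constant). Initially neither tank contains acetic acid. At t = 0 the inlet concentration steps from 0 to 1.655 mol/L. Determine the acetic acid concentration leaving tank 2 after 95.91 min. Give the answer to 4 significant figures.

1.329 mol/L

Each tank obeys Vᵢ dCᵢ/dt = Q(Cᵢ₋₁ − Cᵢ), so τᵢ = Vᵢ/Q.
τ₁ = 62.39/1.600 = 38.9937 min; τ₂ = 39.37/1.600 = 24.6062 min.
Solving the cascade with C₁(0)=C₂(0)=0 gives C₂(t) = C_in[1 − (τ₁ e^(−t/τ₁) − τ₂ e^(−t/τ₂))/(τ₁ − τ₂)].
At t = 95.91: e^(−t/τ₁) = 0.0854670, e^(−t/τ₂) = 0.0202867.
C₂ = 1.655·[1 − (38.9937·0.0854670 − 24.6062·0.0202867)/(14.3875)] = 1.655·0.803058 = 1.32906 mol/L.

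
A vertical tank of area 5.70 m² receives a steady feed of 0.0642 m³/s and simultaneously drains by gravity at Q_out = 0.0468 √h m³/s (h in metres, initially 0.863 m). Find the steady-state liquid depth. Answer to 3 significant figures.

1.88 m

Volume balance on the tank: A dh/dt = Q_in − 0.0468 √h. At steady state dh/dt = 0:
Q_in = 0.0468 √h_ss ⇒ √h_ss = 0.0642/0.0468 = 1.3718.
h_ss = 1.3718² = 1.8818 m. (Since h₀ = 0.863 m < h_ss, the level will rise toward this value.)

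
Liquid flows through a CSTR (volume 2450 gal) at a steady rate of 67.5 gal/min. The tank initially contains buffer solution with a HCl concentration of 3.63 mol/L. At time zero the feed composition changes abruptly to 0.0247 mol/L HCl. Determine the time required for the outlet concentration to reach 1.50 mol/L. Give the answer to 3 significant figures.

Species balance: V dC/dt = Q(C_in − C) ⇒ τ = V/Q = 36.296 min.
C(t) = C_in + (C₀ − C_in) e^(−t/τ). Set C = 1.50 and solve for t:
e^(−t/τ) = (C − C_in)/(C₀ − C_in) = (1.50 − 0.0247)/(3.63 − 0.0247) = 0.40920
t = −τ ln(…) = 36.296 × 0.89354 = 32.432 min.

32.4 min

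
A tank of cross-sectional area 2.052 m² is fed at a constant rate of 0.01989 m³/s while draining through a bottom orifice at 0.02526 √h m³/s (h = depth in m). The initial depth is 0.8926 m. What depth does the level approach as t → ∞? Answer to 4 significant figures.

0.6200 m

Level balance: A dh/dt = 0.01989 − 0.02526 √h. Setting dh/dt = 0:
Q_in = 0.02526 √h_ss ⇒ √h_ss = 0.01989/0.02526 = 0.787411.
h_ss = 0.787411² = 0.620016 m. (Since h₀ = 0.8926 m > h_ss, the level will fall toward this value.)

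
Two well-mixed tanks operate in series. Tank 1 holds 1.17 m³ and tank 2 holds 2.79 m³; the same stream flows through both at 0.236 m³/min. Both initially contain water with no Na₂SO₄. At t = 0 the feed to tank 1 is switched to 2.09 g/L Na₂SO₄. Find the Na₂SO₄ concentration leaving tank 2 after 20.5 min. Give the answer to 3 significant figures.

1.48 g/L

Time constants: τᵢ = Vᵢ/Q for each well-mixed tank.
τ₁ = 1.17/0.236 = 4.9576 min; τ₂ = 2.79/0.236 = 11.822 min.
Solving the cascade with C₁(0)=C₂(0)=0 gives C₂(t) = C_in[1 − (τ₁ e^(−t/τ₁) − τ₂ e^(−t/τ₂))/(τ₁ − τ₂)].
At t = 20.5: e^(−t/τ₁) = 0.016002, e^(−t/τ₂) = 0.17657.
C₂ = 2.09·[1 − (4.9576·0.016002 − 11.822·0.17657)/(-6.8644)] = 2.09·0.70747 = 1.4786 g/L.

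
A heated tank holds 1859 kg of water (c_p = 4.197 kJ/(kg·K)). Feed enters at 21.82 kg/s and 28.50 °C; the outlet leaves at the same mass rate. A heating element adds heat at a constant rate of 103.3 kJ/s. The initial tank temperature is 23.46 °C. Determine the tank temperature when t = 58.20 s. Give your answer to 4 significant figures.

26.51 °C

First-law balance (no shaft work): M c_p dT/dt = ṁ c_p (T_in − T) + 103.3.
Rearrange: dT/dt = (T_ss − T)/τ with τ = M/ṁ = 85.1971 s and T_ss = T_in + Q̇/(ṁ c_p) = 29.6280 °C.
Solution: T(t) = T_ss + (T₀ − T_ss) e^(−t/τ).
T(58.20) = 29.6280 + (-6.16799)·e^(−58.20/85.1971) = 29.6280 + (-6.16799)·0.505038 = 26.5129 °C.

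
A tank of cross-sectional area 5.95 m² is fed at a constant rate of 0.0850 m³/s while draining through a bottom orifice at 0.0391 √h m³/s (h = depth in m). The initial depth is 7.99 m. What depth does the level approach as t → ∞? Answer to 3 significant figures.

4.73 m

Level balance: A dh/dt = 0.0850 − 0.0391 √h. Setting dh/dt = 0:
Q_in = 0.0391 √h_ss ⇒ √h_ss = 0.0850/0.0391 = 2.1739.
h_ss = 2.1739² = 4.7259 m. (Since h₀ = 7.99 m > h_ss, the level will fall toward this value.)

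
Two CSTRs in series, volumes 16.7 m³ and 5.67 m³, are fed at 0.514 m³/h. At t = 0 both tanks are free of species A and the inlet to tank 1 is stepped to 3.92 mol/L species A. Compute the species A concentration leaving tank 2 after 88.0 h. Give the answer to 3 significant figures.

Species balance on tank i: dCᵢ/dt = (Cᵢ₋₁ − Cᵢ)/τᵢ with τᵢ = Vᵢ/Q.
τ₁ = 16.7/0.514 = 32.490 h; τ₂ = 5.67/0.514 = 11.031 h.
Tank 1: C₁ = C_in(1 − e^(−t/τ₁)). Tank 2 (τ₁ ≠ τ₂): C₂ = C_in[1 − (τ₁ e^(−t/τ₁) − τ₂ e^(−t/τ₂))/(τ₁ − τ₂)].
At t = 88.0: e^(−t/τ₁) = 0.066636, e^(−t/τ₂) = 0.00034312.
C₂ = 3.92·[1 − (32.490·0.066636 − 11.031·0.00034312)/(21.459)] = 3.92·0.89929 = 3.5252 mol/L.

3.53 mol/L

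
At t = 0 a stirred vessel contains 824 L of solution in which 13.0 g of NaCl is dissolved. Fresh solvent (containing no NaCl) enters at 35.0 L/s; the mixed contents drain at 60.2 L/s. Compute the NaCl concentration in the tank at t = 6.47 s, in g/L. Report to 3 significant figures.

Let m(t) be the amount of NaCl. Volume: V(t) = V₀ + (Q_in − Q_out) t = 824 − 25.200 t; V(6.47) = 660.96 L.
Species balance (pure solvent in): dm/dt = −Q_out · m/V(t).
dm/m = −Q_out dt/(V₀ − 25.200 t); integrating gives ln(m/m₀) = −(Q_out/(Q_in−Q_out)) ln(V/V₀).
m = m₀ (V₀/V)^(Q_out/(Q_in−Q_out)) = 13.0 × (824/660.96)^(-2.3889) = 7.6771 g.
C = m/V = 7.6771/660.96 = 0.011615 g/L.

0.0116 g/L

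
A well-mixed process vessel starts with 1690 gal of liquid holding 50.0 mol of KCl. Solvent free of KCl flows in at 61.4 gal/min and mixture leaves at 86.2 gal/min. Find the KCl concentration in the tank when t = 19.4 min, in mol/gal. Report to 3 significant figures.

Let m(t) be the amount of KCl. Volume: V(t) = V₀ + (Q_in − Q_out) t = 1690 − 24.800 t; V(19.4) = 1208.9 gal.
No KCl enters, so dm/dt = −Q_out · (m/V).
dm/m = −Q_out dt/(V₀ − 24.800 t); integrating gives ln(m/m₀) = −(Q_out/(Q_in−Q_out)) ln(V/V₀).
m = m₀ (V₀/V)^(Q_out/(Q_in−Q_out)) = 50.0 × (1690/1208.9)^(-3.4758) = 15.604 mol.
C = m/V = 15.604/1208.9 = 0.012908 mol/gal.

0.0129 mol/gal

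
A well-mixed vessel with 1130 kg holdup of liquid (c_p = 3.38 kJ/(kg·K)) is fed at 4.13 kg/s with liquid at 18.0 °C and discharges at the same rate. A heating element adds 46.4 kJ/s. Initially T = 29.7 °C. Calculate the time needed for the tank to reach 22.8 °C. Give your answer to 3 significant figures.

M c_p dT/dt = ṁ c_p (T_in − T) + Q̇.
τ = M/ṁ = 273.61 s; T_ss = T_in + Q̇/(ṁ c_p) = 21.324 °C.
T(t) = T_ss + (T₀ − T_ss) e^(−t/τ). Set T = 22.8:
e^(−t/τ) = (22.8 − 21.324)/(29.7 − 21.324) = 0.17623
t = −273.61 · ln(0.17623) = 474.98 s.

475 s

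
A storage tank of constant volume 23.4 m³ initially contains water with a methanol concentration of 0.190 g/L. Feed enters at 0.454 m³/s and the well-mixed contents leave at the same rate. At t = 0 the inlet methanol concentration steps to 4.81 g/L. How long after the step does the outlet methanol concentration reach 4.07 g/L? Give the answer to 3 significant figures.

Species balance: V dC/dt = Q(C_in − C) ⇒ τ = V/Q = 51.542 s.
C(t) = C_in + (C₀ − C_in) e^(−t/τ). Set C = 4.07 and solve for t:
e^(−t/τ) = (C − C_in)/(C₀ − C_in) = (4.07 − 4.81)/(0.190 − 4.81) = 0.16017
t = −τ ln(…) = 51.542 × 1.8315 = 94.399 s.

94.4 s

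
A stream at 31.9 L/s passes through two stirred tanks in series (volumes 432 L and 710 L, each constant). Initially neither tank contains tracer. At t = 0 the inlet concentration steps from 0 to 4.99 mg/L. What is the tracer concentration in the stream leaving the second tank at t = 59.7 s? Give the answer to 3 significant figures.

Species balance on tank i: dCᵢ/dt = (Cᵢ₋₁ − Cᵢ)/τᵢ with τᵢ = Vᵢ/Q.
τ₁ = 432/31.9 = 13.542 s; τ₂ = 710/31.9 = 22.257 s.
Solving the cascade with C₁(0)=C₂(0)=0 gives C₂(t) = C_in[1 − (τ₁ e^(−t/τ₁) − τ₂ e^(−t/τ₂))/(τ₁ − τ₂)].
At t = 59.7: e^(−t/τ₁) = 0.012175, e^(−t/τ₂) = 0.068406.
C₂ = 4.99·[1 − (13.542·0.012175 − 22.257·0.068406)/(-8.7147)] = 4.99·0.84421 = 4.2126 mg/L.

4.21 mg/L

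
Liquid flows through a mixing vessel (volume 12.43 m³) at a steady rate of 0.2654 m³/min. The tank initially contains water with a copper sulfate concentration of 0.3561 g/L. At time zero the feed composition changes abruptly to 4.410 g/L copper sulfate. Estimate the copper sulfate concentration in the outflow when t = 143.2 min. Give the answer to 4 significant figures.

Species balance on the tank: V dC/dt = Q(C_in − C).
Rewrite as dC/dt + C/τ = C_in/τ, τ = V/Q = 46.8350 min.
This is linear first-order; C(t) = C_in + (C₀ − C_in) e^(−t/τ).
C(143.2) = 4.410 + (0.3561 − 4.410)·e^(−143.2/46.8350) = 4.410 + (-4.05390)·0.0470030 = 4.21945 g/L.

4.219 g/L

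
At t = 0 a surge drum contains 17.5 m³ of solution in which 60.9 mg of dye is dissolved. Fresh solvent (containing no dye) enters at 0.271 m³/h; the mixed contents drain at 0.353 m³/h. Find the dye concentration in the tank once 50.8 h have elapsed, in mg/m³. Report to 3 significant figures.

Let m(t) be the amount of dye. Volume: V(t) = V₀ + (Q_in − Q_out) t = 17.5 − 0.082000 t; V(50.8) = 13.334 m³.
Solute balance: dm/dt = 0 − Q_out C = −Q_out m/V(t).
dm/m = −Q_out dt/(V₀ − 0.082000 t); integrating gives ln(m/m₀) = −(Q_out/(Q_in−Q_out)) ln(V/V₀).
m = m₀ (V₀/V)^(Q_out/(Q_in−Q_out)) = 60.9 × (17.5/13.334)^(-4.3049) = 18.896 mg.
C = m/V = 18.896/13.334 = 1.4171 mg/m³.

1.42 mg/m³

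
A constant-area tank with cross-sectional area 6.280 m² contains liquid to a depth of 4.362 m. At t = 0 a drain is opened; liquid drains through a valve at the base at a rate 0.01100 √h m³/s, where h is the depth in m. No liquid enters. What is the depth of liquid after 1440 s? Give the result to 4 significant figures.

Unsteady balance on liquid volume: A dh/dt = −0.01100 √h.
Separate and integrate: 2(√h − √h₀) = −(0.01100/A) t.
√h = √4.362 − 0.01100·1440/(2·6.280) = 2.08854 − 1.26115 = 0.827394.
h = 0.827394² = 0.684580 m.

0.6846 m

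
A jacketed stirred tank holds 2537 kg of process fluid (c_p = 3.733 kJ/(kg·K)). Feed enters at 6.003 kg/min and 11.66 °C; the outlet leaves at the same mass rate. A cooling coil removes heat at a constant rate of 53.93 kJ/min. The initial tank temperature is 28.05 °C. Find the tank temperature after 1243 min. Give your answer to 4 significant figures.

10.25 °C

M c_p dT/dt = ṁ c_p (T_in − T) − Q̇.
Rearrange: dT/dt = (T_ss − T)/τ with τ = M/ṁ = 422.622 min and T_ss = T_in − Q̇/(ṁ c_p) = 9.25340 °C.
This is linear first-order; T(t) = T_ss + (T₀ − T_ss) e^(−t/τ).
T(1243) = 9.25340 + (18.7966)·e^(−1243/422.622) = 9.25340 + (18.7966)·0.0528043 = 10.2459 °C.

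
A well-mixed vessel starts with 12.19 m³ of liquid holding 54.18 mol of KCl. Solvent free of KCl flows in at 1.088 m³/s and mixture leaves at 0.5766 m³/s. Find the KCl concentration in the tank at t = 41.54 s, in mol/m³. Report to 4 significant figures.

0.5195 mol/m³

Total volume: dV/dt = Q_in − Q_out = 0.511400 m³/s, so V(t) = 12.19 + 0.511400 t and V(41.54) = 33.4336 m³.
Species balance (pure solvent in): dm/dt = −Q_out · m/V(t).
Separate: dm/m = −Q_out dt/V(t) ⇒ ln(m/m₀) = −(Q_out/(Q_in−Q_out)) ln(V/V₀).
m = m₀ (V₀/V)^(Q_out/(Q_in−Q_out)) = 54.18 × (12.19/33.4336)^(1.12749) = 17.3698 mol.
C = m/V = 17.3698/33.4336 = 0.519533 mol/m³.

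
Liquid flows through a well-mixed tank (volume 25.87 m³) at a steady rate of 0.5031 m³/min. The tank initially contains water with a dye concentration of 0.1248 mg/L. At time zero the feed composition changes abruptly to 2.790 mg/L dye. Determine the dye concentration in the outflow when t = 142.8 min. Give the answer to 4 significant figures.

Transient balance on the dissolved component: V dC/dt = Q(C_in − C).
So dC/dt = (C_in − C)/τ with τ = V/Q = 25.87/0.5031 = 51.4212 min.
Integrating: C(t) = C_in + (C₀ − C_in) e^(−t/τ).
C(142.8) = 2.790 + (0.1248 − 2.790)·e^(−142.8/51.4212) = 2.790 + (-2.66520)·0.0622208 = 2.62417 mg/L.

2.624 mg/L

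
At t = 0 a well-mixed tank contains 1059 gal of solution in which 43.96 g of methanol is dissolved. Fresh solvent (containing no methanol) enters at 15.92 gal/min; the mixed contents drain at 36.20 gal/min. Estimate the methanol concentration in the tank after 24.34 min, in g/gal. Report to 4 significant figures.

Let m(t) be the amount of methanol. Volume: V(t) = V₀ + (Q_in − Q_out) t = 1059 − 20.2800 t; V(24.34) = 565.385 gal.
Species balance (pure solvent in): dm/dt = −Q_out · m/V(t).
dm/m = −Q_out dt/(V₀ − 20.2800 t); integrating gives ln(m/m₀) = −(Q_out/(Q_in−Q_out)) ln(V/V₀).
m = m₀ (V₀/V)^(Q_out/(Q_in−Q_out)) = 43.96 × (1059/565.385)^(-1.78501) = 14.3400 g.
C = m/V = 14.3400/565.385 = 0.0253633 g/gal.

0.02536 g/gal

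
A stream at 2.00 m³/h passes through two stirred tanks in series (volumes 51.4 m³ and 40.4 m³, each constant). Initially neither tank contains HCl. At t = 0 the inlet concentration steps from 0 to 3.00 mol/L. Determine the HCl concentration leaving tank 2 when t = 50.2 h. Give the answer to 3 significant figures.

1.93 mol/L

Species balance on tank i: dCᵢ/dt = (Cᵢ₋₁ − Cᵢ)/τᵢ with τᵢ = Vᵢ/Q.
τ₁ = 51.4/2.00 = 25.700 h; τ₂ = 40.4/2.00 = 20.200 h.
Tank 1: C₁ = C_in(1 − e^(−t/τ₁)). Tank 2 (τ₁ ≠ τ₂): C₂ = C_in[1 − (τ₁ e^(−t/τ₁) − τ₂ e^(−t/τ₂))/(τ₁ − τ₂)].
At t = 50.2: e^(−t/τ₁) = 0.14180, e^(−t/τ₂) = 0.083313.
C₂ = 3.00·[1 − (25.700·0.14180 − 20.200·0.083313)/(5.5000)] = 3.00·0.64337 = 1.9301 mol/L.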